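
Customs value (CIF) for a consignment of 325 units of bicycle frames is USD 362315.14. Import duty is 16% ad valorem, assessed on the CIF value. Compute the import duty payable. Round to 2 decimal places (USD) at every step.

Import duty = 362315.14 × 16% = 57970.42

Import duty: USD 57970.42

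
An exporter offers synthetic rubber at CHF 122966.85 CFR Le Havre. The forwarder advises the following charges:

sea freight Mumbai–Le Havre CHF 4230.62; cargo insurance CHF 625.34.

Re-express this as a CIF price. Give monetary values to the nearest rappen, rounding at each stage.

Not relevant to the conversion: freight — on the seller under both CFR and CIF; already in the CFR price and stays in the CIF price.
From CFR to CIF, the seller additionally bears: insurance.
CIF price = 122966.85 + 625.34 = 123592.19

CIF price: CHF 123592.19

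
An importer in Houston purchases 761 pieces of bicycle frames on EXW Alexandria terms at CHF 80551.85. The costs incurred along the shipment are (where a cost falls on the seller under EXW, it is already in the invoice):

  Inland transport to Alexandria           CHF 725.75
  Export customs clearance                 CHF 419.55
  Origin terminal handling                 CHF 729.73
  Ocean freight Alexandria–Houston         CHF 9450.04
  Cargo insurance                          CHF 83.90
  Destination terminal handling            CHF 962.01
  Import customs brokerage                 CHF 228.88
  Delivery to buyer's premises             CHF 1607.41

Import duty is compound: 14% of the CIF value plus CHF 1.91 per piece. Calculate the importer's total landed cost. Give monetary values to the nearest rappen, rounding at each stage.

EXW: the seller makes goods available at their premises; the buyer bears all onward costs.
CIF value = EXW price + inland to port + export clearance + origin terminal + freight + insurance = 80551.85 + 725.75 + 419.55 + 729.73 + 9450.04 + 83.90 = 91960.82
Ad valorem component: 91960.82 × 14% = 12874.51
Specific component: 761 × 1.91 = 1453.51
Import duty = 12874.51 + 1453.51 = 14328.02
Buyer bears: inland to port 725.75 + export clearance 419.55 + origin terminal 729.73 + freight 9450.04 + insurance 83.90 + destination terminal 962.01 + brokerage 228.88 + delivery 1607.41 + duty 14328.02 = 28535.29
Landed cost = invoice 80551.85 + 28535.29 = 109087.14

Total landed cost: CHF 109087.14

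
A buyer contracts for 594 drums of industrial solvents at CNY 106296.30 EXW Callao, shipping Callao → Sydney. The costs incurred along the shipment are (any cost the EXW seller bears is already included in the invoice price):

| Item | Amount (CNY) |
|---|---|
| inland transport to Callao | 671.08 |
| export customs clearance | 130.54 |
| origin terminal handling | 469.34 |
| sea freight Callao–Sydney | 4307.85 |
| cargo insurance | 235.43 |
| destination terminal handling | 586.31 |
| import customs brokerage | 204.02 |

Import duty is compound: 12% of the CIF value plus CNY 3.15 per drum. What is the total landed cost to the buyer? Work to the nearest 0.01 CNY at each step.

EXW: the seller makes goods available at their premises; the buyer bears all onward costs.
CIF value = EXW price + inland to port + export clearance + origin terminal + freight + insurance = 106296.30 + 671.08 + 130.54 + 469.34 + 4307.85 + 235.43 = 112110.54
Ad valorem component: 112110.54 × 12% = 13453.26
Specific component: 594 × 3.15 = 1871.10
Import duty = 13453.26 + 1871.10 = 15324.36
Buyer bears: inland to port 671.08 + export clearance 130.54 + origin terminal 469.34 + freight 4307.85 + insurance 235.43 + destination terminal 586.31 + brokerage 204.02 + duty 15324.36 = 21928.93
Landed cost = invoice 106296.30 + 21928.93 = 128225.23

Total landed cost: CNY 128225.23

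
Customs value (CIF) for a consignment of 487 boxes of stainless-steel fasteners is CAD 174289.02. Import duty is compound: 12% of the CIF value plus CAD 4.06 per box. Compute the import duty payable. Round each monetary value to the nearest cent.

Ad valorem component: 174289.02 × 12% = 20914.68
Specific component: 487 × 4.06 = 1977.22
Import duty = 20914.68 + 1977.22 = 22891.90

Import duty: CAD 22891.90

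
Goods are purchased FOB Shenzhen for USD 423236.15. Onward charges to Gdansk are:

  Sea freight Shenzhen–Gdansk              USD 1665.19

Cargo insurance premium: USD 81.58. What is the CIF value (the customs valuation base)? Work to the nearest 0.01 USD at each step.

CIF = FOB price + freight + insurance
CIF = 423236.15 + 1665.19 + 81.58 = 424982.92

CIF value: USD 424982.92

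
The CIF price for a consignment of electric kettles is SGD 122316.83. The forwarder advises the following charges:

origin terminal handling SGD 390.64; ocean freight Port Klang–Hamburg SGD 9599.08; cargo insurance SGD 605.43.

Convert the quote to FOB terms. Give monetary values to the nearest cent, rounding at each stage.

FOB price: SGD 112112.32

Not relevant to the conversion: origin terminal — on the seller under both CIF and FOB; already in the CIF price and stays in the FOB price.
From CIF to FOB, the seller no longer bears: freight, insurance.
FOB price = 122316.83 − 9599.08 − 605.43 = 112112.32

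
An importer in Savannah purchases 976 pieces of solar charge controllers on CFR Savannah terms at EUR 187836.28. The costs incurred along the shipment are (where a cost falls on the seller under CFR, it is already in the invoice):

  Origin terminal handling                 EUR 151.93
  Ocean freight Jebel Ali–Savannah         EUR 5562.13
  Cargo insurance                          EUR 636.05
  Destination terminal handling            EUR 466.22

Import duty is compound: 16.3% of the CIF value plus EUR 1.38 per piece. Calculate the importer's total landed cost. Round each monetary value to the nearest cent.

CFR: the seller pays costs through ocean freight to the destination port, but not insurance.
Already in the invoice (seller's account under CFR): origin terminal, freight — exclude.
CIF value = CFR price + insurance = 187836.28 + 636.05 = 188472.33
Ad valorem component: 188472.33 × 16.3% = 30720.99
Specific component: 976 × 1.38 = 1346.88
Import duty = 30720.99 + 1346.88 = 32067.87
Buyer bears: insurance 636.05 + destination terminal 466.22 + duty 32067.87 = 33170.14
Landed cost = invoice 187836.28 + 33170.14 = 221006.42

Total landed cost: EUR 221006.42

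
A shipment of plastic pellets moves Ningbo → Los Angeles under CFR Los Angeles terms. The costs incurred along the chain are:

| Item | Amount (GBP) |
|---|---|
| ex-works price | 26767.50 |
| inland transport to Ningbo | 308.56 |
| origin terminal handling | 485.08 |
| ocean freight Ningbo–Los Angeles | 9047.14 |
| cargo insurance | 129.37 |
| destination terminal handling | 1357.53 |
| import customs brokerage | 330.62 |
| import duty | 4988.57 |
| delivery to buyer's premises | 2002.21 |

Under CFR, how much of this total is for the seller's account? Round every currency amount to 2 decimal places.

CFR: the seller pays costs through ocean freight to the destination port, but not insurance.
Seller's account: goods 26767.50 + inland to port 308.56 + origin terminal 485.08 + freight 9047.14 = 36608.28
Buyer's account: insurance 129.37 + destination terminal 1357.53 + brokerage 330.62 + duty 4988.57 + delivery 2002.21 = 8808.30

Seller's account: GBP 36608.28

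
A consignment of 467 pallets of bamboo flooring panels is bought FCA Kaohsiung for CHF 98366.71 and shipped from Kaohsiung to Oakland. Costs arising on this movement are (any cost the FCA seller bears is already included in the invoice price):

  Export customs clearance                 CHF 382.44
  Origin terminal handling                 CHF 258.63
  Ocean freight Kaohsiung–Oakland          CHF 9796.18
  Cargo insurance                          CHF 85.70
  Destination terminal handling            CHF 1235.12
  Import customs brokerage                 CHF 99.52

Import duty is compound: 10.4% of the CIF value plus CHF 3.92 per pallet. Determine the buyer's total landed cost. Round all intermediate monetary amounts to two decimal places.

FCA: the seller delivers export-cleared goods to the carrier; the buyer bears costs from that point.
Already in the invoice (seller's account under FCA): export clearance — exclude.
CIF value = FCA price + origin terminal + freight + insurance = 98366.71 + 258.63 + 9796.18 + 85.70 = 108507.22
Ad valorem component: 108507.22 × 10.4% = 11284.75
Specific component: 467 × 3.92 = 1830.64
Import duty = 11284.75 + 1830.64 = 13115.39
Buyer bears: origin terminal 258.63 + freight 9796.18 + insurance 85.70 + destination terminal 1235.12 + brokerage 99.52 + duty 13115.39 = 24590.54
Landed cost = invoice 98366.71 + 24590.54 = 122957.25

Total landed cost: CHF 122957.25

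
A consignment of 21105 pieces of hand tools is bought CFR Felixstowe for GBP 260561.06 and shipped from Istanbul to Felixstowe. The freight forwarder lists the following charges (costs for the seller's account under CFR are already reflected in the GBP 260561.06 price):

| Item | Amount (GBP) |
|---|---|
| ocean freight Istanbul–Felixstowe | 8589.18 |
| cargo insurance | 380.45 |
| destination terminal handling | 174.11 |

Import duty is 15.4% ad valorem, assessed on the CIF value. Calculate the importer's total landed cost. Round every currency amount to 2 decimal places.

CFR: the seller pays costs through ocean freight to the destination port, but not insurance.
Already in the invoice (seller's account under CFR): freight — exclude.
CIF value = CFR price + insurance = 260561.06 + 380.45 = 260941.51
Import duty = 260941.51 × 15.4% = 40184.99
Buyer bears: insurance 380.45 + destination terminal 174.11 + duty 40184.99 = 40739.55
Landed cost = invoice 260561.06 + 40739.55 = 301300.61

Total landed cost: GBP 301300.61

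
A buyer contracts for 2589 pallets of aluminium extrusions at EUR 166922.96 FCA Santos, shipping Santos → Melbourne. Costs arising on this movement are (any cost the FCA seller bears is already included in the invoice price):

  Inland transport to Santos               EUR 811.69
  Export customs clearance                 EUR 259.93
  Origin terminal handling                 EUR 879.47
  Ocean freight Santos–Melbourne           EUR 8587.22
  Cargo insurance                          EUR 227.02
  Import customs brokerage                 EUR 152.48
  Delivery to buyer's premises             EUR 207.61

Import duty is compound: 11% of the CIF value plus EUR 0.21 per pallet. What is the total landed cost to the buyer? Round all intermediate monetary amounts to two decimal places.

FCA: the seller delivers export-cleared goods to the carrier; the buyer bears costs from that point.
Already in the invoice (seller's account under FCA): inland to port, export clearance — exclude.
CIF value = FCA price + origin terminal + freight + insurance = 166922.96 + 879.47 + 8587.22 + 227.02 = 176616.67
Ad valorem component: 176616.67 × 11% = 19427.83
Specific component: 2589 × 0.21 = 543.69
Import duty = 19427.83 + 543.69 = 19971.52
Buyer bears: origin terminal 879.47 + freight 8587.22 + insurance 227.02 + brokerage 152.48 + delivery 207.61 + duty 19971.52 = 30025.32
Landed cost = invoice 166922.96 + 30025.32 = 196948.28

Total landed cost: EUR 196948.28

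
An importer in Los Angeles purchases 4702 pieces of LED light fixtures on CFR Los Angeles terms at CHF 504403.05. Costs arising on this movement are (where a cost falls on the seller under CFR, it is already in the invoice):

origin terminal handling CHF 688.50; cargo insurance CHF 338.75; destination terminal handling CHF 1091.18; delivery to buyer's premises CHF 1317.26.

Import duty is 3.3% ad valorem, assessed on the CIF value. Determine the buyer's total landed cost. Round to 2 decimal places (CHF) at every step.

Total landed cost: CHF 523806.72

CFR: the seller pays costs through ocean freight to the destination port, but not insurance.
Already in the invoice (seller's account under CFR): origin terminal — exclude.
CIF value = CFR price + insurance = 504403.05 + 338.75 = 504741.80
Import duty = 504741.80 × 3.3% = 16656.48
Buyer bears: insurance 338.75 + destination terminal 1091.18 + delivery 1317.26 + duty 16656.48 = 19403.67
Landed cost = invoice 504403.05 + 19403.67 = 523806.72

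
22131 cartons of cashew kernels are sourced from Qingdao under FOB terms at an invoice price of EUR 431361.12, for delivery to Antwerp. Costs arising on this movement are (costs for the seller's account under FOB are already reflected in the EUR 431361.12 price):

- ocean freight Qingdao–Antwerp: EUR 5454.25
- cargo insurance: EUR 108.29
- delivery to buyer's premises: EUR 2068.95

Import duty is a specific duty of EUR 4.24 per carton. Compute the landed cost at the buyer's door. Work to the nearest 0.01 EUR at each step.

FOB: the seller bears costs until goods are on board at the origin port; the buyer bears freight, insurance and all costs thereafter.
CIF value = FOB price + freight + insurance = 431361.12 + 5454.25 + 108.29 = 436923.66
Import duty = 22131 × 4.24 = 93835.44
Buyer bears: freight 5454.25 + insurance 108.29 + delivery 2068.95 + duty 93835.44 = 101466.93
Landed cost = invoice 431361.12 + 101466.93 = 532828.05

Total landed cost: EUR 532828.05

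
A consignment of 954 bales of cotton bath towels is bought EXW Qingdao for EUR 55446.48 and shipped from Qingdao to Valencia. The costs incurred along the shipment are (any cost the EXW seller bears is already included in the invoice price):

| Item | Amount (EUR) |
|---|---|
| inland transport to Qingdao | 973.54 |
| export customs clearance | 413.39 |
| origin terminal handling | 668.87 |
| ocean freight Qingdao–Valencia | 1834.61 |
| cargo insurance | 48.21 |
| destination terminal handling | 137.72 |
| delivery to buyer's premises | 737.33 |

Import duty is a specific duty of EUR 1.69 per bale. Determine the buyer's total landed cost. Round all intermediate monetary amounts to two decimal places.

Total landed cost: EUR 61872.41

EXW: the seller makes goods available at their premises; the buyer bears all onward costs.
CIF value = EXW price + inland to port + export clearance + origin terminal + freight + insurance = 55446.48 + 973.54 + 413.39 + 668.87 + 1834.61 + 48.21 = 59385.10
Import duty = 954 × 1.69 = 1612.26
Buyer bears: inland to port 973.54 + export clearance 413.39 + origin terminal 668.87 + freight 1834.61 + insurance 48.21 + destination terminal 137.72 + delivery 737.33 + duty 1612.26 = 6425.93
Landed cost = invoice 55446.48 + 6425.93 = 61872.41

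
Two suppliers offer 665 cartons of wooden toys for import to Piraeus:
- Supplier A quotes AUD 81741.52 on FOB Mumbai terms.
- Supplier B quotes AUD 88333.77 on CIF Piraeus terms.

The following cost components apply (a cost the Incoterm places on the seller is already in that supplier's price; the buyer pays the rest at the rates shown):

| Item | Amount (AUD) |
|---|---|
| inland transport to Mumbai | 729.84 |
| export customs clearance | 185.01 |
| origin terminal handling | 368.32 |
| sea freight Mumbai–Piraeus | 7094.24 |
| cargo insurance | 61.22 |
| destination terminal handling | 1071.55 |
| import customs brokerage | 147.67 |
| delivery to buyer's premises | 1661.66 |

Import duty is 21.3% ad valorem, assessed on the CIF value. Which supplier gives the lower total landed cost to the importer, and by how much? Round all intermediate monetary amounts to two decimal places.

Supplier A (FOB):
CIF value = FOB price + freight + insurance = 81741.52 + 7094.24 + 61.22 = 88896.98
Import duty = 88896.98 × 21.3% = 18935.06
Buyer bears (A): 7094.24 + 61.22 + 1071.55 + 147.67 + 1661.66 = 10036.34
Landed cost (A) = invoice 81741.52 + 10036.34 + duty 18935.06 = 110712.92
Supplier B (CIF):
The CIF price already equals the CIF value: 88333.77
Import duty = 88333.77 × 21.3% = 18815.09
Buyer bears (B): 1071.55 + 147.67 + 1661.66 = 2880.88
Landed cost (B) = invoice 88333.77 + 2880.88 + duty 18815.09 = 110029.74
Difference = |110712.92 − 110029.74| = 683.18

Supplier B is cheaper by AUD 683.18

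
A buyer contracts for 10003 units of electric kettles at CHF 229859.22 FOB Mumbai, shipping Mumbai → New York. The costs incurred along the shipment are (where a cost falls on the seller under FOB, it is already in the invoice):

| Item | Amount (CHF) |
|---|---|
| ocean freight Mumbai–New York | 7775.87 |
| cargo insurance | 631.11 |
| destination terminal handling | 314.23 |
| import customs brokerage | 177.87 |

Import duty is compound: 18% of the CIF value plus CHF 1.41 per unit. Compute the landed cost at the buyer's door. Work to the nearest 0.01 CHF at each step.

FOB: the seller bears costs until goods are on board at the origin port; the buyer bears freight, insurance and all costs thereafter.
CIF value = FOB price + freight + insurance = 229859.22 + 7775.87 + 631.11 = 238266.20
Ad valorem component: 238266.20 × 18% = 42887.92
Specific component: 10003 × 1.41 = 14104.23
Import duty = 42887.92 + 14104.23 = 56992.15
Buyer bears: freight 7775.87 + insurance 631.11 + destination terminal 314.23 + brokerage 177.87 + duty 56992.15 = 65891.23
Landed cost = invoice 229859.22 + 65891.23 = 295750.45

Total landed cost: CHF 295750.45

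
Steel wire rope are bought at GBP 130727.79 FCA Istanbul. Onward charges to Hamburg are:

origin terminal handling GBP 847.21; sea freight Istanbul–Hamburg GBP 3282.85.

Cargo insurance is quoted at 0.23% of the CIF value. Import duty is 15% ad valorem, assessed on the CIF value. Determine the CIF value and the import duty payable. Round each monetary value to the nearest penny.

CIF value: GBP 135168.74; import duty: GBP 20275.31

Let C be the CIF value. C = FCA price + pre-shipment costs + freight + 0.23% × C
C − 0.23% × C = 130727.79 + 847.21 + 3282.85
0.9977 × C = 134857.85
C = 134857.85 / 0.9977 = 135168.74
Insurance premium = 0.23% × 135168.74 = 310.89
Import duty = 135168.74 × 15% = 20275.31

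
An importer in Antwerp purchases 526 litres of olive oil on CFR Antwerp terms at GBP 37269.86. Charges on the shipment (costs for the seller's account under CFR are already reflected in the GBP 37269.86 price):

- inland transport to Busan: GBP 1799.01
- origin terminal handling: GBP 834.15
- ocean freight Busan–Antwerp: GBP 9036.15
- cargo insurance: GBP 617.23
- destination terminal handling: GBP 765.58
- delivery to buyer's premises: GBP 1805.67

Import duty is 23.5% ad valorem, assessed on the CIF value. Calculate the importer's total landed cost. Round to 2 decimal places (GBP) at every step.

Total landed cost: GBP 49361.81

CFR: the seller pays costs through ocean freight to the destination port, but not insurance.
Already in the invoice (seller's account under CFR): inland to port, origin terminal, freight — exclude.
CIF value = CFR price + insurance = 37269.86 + 617.23 = 37887.09
Import duty = 37887.09 × 23.5% = 8903.47
Buyer bears: insurance 617.23 + destination terminal 765.58 + delivery 1805.67 + duty 8903.47 = 12091.95
Landed cost = invoice 37269.86 + 12091.95 = 49361.81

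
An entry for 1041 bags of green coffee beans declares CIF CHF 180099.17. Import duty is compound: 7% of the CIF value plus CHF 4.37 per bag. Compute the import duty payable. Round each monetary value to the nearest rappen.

Ad valorem component: 180099.17 × 7% = 12606.94
Specific component: 1041 × 4.37 = 4549.17
Import duty = 12606.94 + 4549.17 = 17156.11

Import duty: CHF 17156.11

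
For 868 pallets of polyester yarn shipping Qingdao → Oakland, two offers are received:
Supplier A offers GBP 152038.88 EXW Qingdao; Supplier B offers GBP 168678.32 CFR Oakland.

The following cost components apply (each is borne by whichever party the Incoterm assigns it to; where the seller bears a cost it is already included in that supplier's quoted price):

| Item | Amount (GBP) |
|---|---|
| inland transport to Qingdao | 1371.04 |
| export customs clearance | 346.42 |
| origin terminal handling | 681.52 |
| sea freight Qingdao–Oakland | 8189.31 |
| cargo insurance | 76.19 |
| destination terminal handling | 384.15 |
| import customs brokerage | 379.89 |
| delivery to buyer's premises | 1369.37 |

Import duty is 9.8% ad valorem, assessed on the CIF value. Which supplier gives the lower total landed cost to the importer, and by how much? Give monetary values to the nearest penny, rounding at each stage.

Supplier A (EXW):
CIF value = EXW price + inland to port + export clearance + origin terminal + freight + insurance = 152038.88 + 1371.04 + 346.42 + 681.52 + 8189.31 + 76.19 = 162703.36
Import duty = 162703.36 × 9.8% = 15944.93
Buyer bears (A): 1371.04 + 346.42 + 681.52 + 8189.31 + 76.19 + 384.15 + 379.89 + 1369.37 = 12797.89
Landed cost (A) = invoice 152038.88 + 12797.89 + duty 15944.93 = 180781.70
Supplier B (CFR):
CIF value = CFR price + insurance = 168678.32 + 76.19 = 168754.51
Import duty = 168754.51 × 9.8% = 16537.94
Buyer bears (B): 76.19 + 384.15 + 379.89 + 1369.37 = 2209.60
Landed cost (B) = invoice 168678.32 + 2209.60 + duty 16537.94 = 187425.86
Difference = |180781.70 − 187425.86| = 6644.16

Supplier A is cheaper by GBP 6644.16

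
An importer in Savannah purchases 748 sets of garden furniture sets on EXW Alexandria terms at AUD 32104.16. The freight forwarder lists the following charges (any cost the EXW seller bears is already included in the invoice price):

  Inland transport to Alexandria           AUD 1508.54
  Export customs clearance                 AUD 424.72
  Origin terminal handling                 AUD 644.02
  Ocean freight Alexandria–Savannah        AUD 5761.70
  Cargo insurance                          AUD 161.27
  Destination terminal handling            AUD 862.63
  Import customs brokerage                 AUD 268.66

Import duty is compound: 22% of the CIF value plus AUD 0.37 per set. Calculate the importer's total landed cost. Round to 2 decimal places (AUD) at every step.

Total landed cost: AUD 50945.43

EXW: the seller makes goods available at their premises; the buyer bears all onward costs.
CIF value = EXW price + inland to port + export clearance + origin terminal + freight + insurance = 32104.16 + 1508.54 + 424.72 + 644.02 + 5761.70 + 161.27 = 40604.41
Ad valorem component: 40604.41 × 22% = 8932.97
Specific component: 748 × 0.37 = 276.76
Import duty = 8932.97 + 276.76 = 9209.73
Buyer bears: inland to port 1508.54 + export clearance 424.72 + origin terminal 644.02 + freight 5761.70 + insurance 161.27 + destination terminal 862.63 + brokerage 268.66 + duty 9209.73 = 18841.27
Landed cost = invoice 32104.16 + 18841.27 = 50945.43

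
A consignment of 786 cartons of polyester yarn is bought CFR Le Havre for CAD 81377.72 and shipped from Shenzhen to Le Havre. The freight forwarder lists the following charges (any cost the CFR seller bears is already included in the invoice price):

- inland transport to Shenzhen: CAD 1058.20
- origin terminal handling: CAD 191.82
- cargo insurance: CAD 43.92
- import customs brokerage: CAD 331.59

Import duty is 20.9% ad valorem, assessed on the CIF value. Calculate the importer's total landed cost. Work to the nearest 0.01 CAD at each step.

Total landed cost: CAD 98770.35

CFR: the seller pays costs through ocean freight to the destination port, but not insurance.
Already in the invoice (seller's account under CFR): inland to port, origin terminal — exclude.
CIF value = CFR price + insurance = 81377.72 + 43.92 = 81421.64
Import duty = 81421.64 × 20.9% = 17017.12
Buyer bears: insurance 43.92 + brokerage 331.59 + duty 17017.12 = 17392.63
Landed cost = invoice 81377.72 + 17392.63 = 98770.35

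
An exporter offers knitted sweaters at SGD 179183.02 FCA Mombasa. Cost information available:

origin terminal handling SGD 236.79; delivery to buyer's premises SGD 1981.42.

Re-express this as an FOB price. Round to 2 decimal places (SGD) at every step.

FOB price: SGD 179419.81

Not relevant to the conversion: delivery — on the buyer under both terms; not part of either seller's price.
From FCA to FOB, the seller additionally bears: origin terminal.
FOB price = 179183.02 + 236.79 = 179419.81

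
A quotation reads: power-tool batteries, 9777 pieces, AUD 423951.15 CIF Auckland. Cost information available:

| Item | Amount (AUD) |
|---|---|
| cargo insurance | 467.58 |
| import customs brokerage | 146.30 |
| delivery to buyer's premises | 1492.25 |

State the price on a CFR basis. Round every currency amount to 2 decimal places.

CFR price: AUD 423483.57

Not relevant to the conversion: brokerage, delivery — on the buyer under both terms; not part of either seller's price.
From CIF to CFR, the seller no longer bears: insurance.
CFR price = 423951.15 − 467.58 = 423483.57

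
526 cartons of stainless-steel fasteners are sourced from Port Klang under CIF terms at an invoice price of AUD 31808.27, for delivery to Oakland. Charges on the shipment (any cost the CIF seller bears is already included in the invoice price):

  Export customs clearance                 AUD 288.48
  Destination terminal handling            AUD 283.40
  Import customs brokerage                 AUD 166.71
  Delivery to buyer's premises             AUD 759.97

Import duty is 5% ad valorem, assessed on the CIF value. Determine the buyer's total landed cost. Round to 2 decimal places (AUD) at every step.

CIF: the seller pays costs through ocean freight and marine insurance to the destination port.
Already in the invoice (seller's account under CIF): export clearance — exclude.
The CIF price already equals the CIF value: 31808.27
Import duty = 31808.27 × 5% = 1590.41
Buyer bears: destination terminal 283.40 + brokerage 166.71 + delivery 759.97 + duty 1590.41 = 2800.49
Landed cost = invoice 31808.27 + 2800.49 = 34608.76

Total landed cost: AUD 34608.76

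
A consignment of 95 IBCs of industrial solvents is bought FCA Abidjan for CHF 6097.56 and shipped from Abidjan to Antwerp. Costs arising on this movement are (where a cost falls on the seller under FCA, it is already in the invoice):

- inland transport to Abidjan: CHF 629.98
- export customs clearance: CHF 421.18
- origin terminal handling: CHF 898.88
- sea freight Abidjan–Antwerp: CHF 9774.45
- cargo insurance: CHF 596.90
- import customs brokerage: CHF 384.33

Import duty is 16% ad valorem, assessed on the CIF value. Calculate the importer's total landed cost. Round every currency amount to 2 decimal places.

FCA: the seller delivers export-cleared goods to the carrier; the buyer bears costs from that point.
Already in the invoice (seller's account under FCA): inland to port, export clearance — exclude.
CIF value = FCA price + origin terminal + freight + insurance = 6097.56 + 898.88 + 9774.45 + 596.90 = 17367.79
Import duty = 17367.79 × 16% = 2778.85
Buyer bears: origin terminal 898.88 + freight 9774.45 + insurance 596.90 + brokerage 384.33 + duty 2778.85 = 14433.41
Landed cost = invoice 6097.56 + 14433.41 = 20530.97

Total landed cost: CHF 20530.97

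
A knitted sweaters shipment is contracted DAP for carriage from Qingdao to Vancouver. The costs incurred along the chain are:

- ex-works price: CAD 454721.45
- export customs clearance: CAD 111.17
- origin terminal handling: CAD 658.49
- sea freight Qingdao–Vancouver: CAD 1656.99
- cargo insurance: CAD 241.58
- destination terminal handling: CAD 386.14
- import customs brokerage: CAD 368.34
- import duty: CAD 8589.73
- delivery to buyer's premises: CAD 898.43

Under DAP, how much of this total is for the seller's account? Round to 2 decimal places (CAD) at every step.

DAP: the seller bears all costs to the named destination except import duty and clearance.
Seller's account: goods 454721.45 + export clearance 111.17 + origin terminal 658.49 + freight 1656.99 + insurance 241.58 + destination terminal 386.14 + delivery 898.43 = 458674.25
Buyer's account: brokerage 368.34 + duty 8589.73 = 8958.07

Seller's account: CAD 458674.25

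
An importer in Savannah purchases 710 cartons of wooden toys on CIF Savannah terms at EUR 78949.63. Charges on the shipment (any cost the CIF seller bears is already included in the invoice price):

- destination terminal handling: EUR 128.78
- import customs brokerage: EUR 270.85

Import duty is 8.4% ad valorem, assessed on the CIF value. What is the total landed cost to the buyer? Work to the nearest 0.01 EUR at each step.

Total landed cost: EUR 85981.03

CIF: the seller pays costs through ocean freight and marine insurance to the destination port.
The CIF price already equals the CIF value: 78949.63
Import duty = 78949.63 × 8.4% = 6631.77
Buyer bears: destination terminal 128.78 + brokerage 270.85 + duty 6631.77 = 7031.40
Landed cost = invoice 78949.63 + 7031.40 = 85981.03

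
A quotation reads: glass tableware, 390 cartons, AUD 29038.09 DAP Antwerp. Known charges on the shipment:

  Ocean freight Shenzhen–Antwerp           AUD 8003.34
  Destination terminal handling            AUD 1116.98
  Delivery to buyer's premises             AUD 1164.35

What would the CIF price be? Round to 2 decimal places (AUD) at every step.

Not relevant to the conversion: freight — on the seller under both DAP and CIF; already in the DAP price and stays in the CIF price.
From DAP to CIF, the seller no longer bears: destination terminal, delivery.
CIF price = 29038.09 − 1116.98 − 1164.35 = 26756.76

CIF price: AUD 26756.76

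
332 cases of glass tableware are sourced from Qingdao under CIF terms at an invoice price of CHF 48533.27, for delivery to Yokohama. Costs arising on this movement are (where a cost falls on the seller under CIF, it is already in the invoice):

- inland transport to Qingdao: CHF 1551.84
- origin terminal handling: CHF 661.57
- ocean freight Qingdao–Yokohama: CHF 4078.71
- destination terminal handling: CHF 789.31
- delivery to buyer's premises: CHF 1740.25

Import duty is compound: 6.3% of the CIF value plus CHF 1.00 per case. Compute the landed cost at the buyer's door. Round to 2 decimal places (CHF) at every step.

CIF: the seller pays costs through ocean freight and marine insurance to the destination port.
Already in the invoice (seller's account under CIF): inland to port, origin terminal, freight — exclude.
The CIF price already equals the CIF value: 48533.27
Ad valorem component: 48533.27 × 6.3% = 3057.60
Specific component: 332 × 1.00 = 332.00
Import duty = 3057.60 + 332.00 = 3389.60
Buyer bears: destination terminal 789.31 + delivery 1740.25 + duty 3389.60 = 5919.16
Landed cost = invoice 48533.27 + 5919.16 = 54452.43

Total landed cost: CHF 54452.43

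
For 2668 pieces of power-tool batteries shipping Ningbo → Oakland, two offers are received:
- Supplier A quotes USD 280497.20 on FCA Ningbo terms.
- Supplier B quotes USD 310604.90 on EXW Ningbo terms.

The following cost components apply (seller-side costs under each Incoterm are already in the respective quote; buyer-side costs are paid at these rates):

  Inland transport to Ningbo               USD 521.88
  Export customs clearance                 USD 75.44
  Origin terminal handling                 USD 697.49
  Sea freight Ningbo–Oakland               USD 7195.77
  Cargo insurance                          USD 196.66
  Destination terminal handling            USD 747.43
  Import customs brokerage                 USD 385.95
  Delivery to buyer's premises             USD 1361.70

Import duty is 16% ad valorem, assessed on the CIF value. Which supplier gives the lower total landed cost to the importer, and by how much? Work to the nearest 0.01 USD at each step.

Supplier A (FCA):
CIF value = FCA price + origin terminal + freight + insurance = 280497.20 + 697.49 + 7195.77 + 196.66 = 288587.12
Import duty = 288587.12 × 16% = 46173.94
Buyer bears (A): 697.49 + 7195.77 + 196.66 + 747.43 + 385.95 + 1361.70 = 10585.00
Landed cost (A) = invoice 280497.20 + 10585.00 + duty 46173.94 = 337256.14
Supplier B (EXW):
CIF value = EXW price + inland to port + export clearance + origin terminal + freight + insurance = 310604.90 + 521.88 + 75.44 + 697.49 + 7195.77 + 196.66 = 319292.14
Import duty = 319292.14 × 16% = 51086.74
Buyer bears (B): 521.88 + 75.44 + 697.49 + 7195.77 + 196.66 + 747.43 + 385.95 + 1361.70 = 11182.32
Landed cost (B) = invoice 310604.90 + 11182.32 + duty 51086.74 = 372873.96
Difference = |337256.14 − 372873.96| = 35617.82

Supplier A is cheaper by USD 35617.82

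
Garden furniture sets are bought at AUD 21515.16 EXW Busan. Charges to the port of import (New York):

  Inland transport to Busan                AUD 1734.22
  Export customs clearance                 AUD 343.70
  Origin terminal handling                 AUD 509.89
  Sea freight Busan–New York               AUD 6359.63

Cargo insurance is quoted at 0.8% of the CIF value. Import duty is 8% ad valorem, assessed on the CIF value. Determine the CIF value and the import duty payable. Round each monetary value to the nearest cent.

Let C be the CIF value. C = EXW price + pre-shipment costs + freight + 0.8% × C
C − 0.8% × C = 21515.16 + 1734.22 + 343.70 + 509.89 + 6359.63
0.992 × C = 30462.60
C = 30462.60 / 0.992 = 30708.27
Insurance premium = 0.8% × 30708.27 = 245.67
Import duty = 30708.27 × 8% = 2456.66

CIF value: AUD 30708.27; import duty: AUD 2456.66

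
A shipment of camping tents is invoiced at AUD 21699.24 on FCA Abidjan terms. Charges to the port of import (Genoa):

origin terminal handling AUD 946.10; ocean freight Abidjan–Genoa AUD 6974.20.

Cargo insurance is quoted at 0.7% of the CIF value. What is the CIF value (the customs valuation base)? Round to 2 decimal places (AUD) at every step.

Let C be the CIF value. C = FCA price + pre-shipment costs + freight + 0.7% × C
C − 0.7% × C = 21699.24 + 946.10 + 6974.20
0.993 × C = 29619.54
C = 29619.54 / 0.993 = 29828.34
Insurance premium = 0.7% × 29828.34 = 208.80

CIF value: AUD 29828.34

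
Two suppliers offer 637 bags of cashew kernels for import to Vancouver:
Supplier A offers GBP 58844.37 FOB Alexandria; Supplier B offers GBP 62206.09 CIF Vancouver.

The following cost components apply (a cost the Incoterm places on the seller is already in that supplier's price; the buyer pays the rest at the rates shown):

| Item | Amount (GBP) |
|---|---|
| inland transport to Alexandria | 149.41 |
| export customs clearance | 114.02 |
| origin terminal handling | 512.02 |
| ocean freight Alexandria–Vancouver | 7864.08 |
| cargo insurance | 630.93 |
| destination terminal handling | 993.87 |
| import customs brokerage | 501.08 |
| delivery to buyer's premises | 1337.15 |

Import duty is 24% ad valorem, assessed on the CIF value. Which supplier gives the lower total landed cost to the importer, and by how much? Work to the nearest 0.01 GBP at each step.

Supplier B is cheaper by GBP 6365.28

Supplier A (FOB):
CIF value = FOB price + freight + insurance = 58844.37 + 7864.08 + 630.93 = 67339.38
Import duty = 67339.38 × 24% = 16161.45
Buyer bears (A): 7864.08 + 630.93 + 993.87 + 501.08 + 1337.15 = 11327.11
Landed cost (A) = invoice 58844.37 + 11327.11 + duty 16161.45 = 86332.93
Supplier B (CIF):
The CIF price already equals the CIF value: 62206.09
Import duty = 62206.09 × 24% = 14929.46
Buyer bears (B): 993.87 + 501.08 + 1337.15 = 2832.10
Landed cost (B) = invoice 62206.09 + 2832.10 + duty 14929.46 = 79967.65
Difference = |86332.93 − 79967.65| = 6365.28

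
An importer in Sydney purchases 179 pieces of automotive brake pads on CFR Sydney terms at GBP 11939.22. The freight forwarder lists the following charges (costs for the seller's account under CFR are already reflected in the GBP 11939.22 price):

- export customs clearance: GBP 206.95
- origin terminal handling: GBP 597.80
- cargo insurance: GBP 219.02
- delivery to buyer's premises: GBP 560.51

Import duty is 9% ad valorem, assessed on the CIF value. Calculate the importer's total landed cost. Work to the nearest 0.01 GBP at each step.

Total landed cost: GBP 13812.99

CFR: the seller pays costs through ocean freight to the destination port, but not insurance.
Already in the invoice (seller's account under CFR): export clearance, origin terminal — exclude.
CIF value = CFR price + insurance = 11939.22 + 219.02 = 12158.24
Import duty = 12158.24 × 9% = 1094.24
Buyer bears: insurance 219.02 + delivery 560.51 + duty 1094.24 = 1873.77
Landed cost = invoice 11939.22 + 1873.77 = 13812.99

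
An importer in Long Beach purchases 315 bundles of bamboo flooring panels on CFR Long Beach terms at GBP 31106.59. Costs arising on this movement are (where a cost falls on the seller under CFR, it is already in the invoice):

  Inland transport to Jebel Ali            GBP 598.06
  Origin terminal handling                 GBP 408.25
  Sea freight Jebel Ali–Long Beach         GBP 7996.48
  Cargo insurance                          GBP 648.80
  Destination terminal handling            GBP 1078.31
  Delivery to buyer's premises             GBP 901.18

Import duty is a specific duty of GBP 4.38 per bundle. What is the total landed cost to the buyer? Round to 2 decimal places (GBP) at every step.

Total landed cost: GBP 35114.58

CFR: the seller pays costs through ocean freight to the destination port, but not insurance.
Already in the invoice (seller's account under CFR): inland to port, origin terminal, freight — exclude.
CIF value = CFR price + insurance = 31106.59 + 648.80 = 31755.39
Import duty = 315 × 4.38 = 1379.70
Buyer bears: insurance 648.80 + destination terminal 1078.31 + delivery 901.18 + duty 1379.70 = 4007.99
Landed cost = invoice 31106.59 + 4007.99 = 35114.58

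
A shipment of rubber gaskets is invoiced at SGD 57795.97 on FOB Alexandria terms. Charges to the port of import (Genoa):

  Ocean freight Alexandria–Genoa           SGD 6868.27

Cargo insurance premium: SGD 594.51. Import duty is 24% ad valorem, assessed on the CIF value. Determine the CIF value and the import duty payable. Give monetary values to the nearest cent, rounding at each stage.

CIF value: SGD 65258.75; import duty: SGD 15662.10

CIF = FOB price + freight + insurance
CIF = 57795.97 + 6868.27 + 594.51 = 65258.75
Import duty = 65258.75 × 24% = 15662.10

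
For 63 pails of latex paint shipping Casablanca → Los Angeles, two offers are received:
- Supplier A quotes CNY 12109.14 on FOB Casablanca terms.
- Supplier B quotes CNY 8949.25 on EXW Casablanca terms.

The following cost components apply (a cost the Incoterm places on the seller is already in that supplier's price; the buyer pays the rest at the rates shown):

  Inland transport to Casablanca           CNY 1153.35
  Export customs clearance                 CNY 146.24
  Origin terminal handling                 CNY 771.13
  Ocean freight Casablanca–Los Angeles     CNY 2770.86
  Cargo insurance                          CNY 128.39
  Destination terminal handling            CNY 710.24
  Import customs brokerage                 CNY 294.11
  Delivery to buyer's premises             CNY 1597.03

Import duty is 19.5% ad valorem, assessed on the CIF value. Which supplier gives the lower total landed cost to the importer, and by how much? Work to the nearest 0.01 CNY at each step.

Supplier A (FOB):
CIF value = FOB price + freight + insurance = 12109.14 + 2770.86 + 128.39 = 15008.39
Import duty = 15008.39 × 19.5% = 2926.64
Buyer bears (A): 2770.86 + 128.39 + 710.24 + 294.11 + 1597.03 = 5500.63
Landed cost (A) = invoice 12109.14 + 5500.63 + duty 2926.64 = 20536.41
Supplier B (EXW):
CIF value = EXW price + inland to port + export clearance + origin terminal + freight + insurance = 8949.25 + 1153.35 + 146.24 + 771.13 + 2770.86 + 128.39 = 13919.22
Import duty = 13919.22 × 19.5% = 2714.25
Buyer bears (B): 1153.35 + 146.24 + 771.13 + 2770.86 + 128.39 + 710.24 + 294.11 + 1597.03 = 7571.35
Landed cost (B) = invoice 8949.25 + 7571.35 + duty 2714.25 = 19234.85
Difference = |20536.41 − 19234.85| = 1301.56

Supplier B is cheaper by CNY 1301.56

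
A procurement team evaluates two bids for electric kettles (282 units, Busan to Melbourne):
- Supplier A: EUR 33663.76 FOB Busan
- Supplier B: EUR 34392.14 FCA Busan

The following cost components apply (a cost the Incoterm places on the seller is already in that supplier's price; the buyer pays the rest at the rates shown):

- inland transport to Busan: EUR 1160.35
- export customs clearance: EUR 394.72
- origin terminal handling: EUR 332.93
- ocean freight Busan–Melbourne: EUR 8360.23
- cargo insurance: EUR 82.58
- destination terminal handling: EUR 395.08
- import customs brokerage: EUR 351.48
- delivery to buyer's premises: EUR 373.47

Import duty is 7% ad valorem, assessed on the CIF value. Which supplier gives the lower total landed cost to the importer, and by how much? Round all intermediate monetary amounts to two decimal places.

Supplier A is cheaper by EUR 1135.60

Supplier A (FOB):
CIF value = FOB price + freight + insurance = 33663.76 + 8360.23 + 82.58 = 42106.57
Import duty = 42106.57 × 7% = 2947.46
Buyer bears (A): 8360.23 + 82.58 + 395.08 + 351.48 + 373.47 = 9562.84
Landed cost (A) = invoice 33663.76 + 9562.84 + duty 2947.46 = 46174.06
Supplier B (FCA):
CIF value = FCA price + origin terminal + freight + insurance = 34392.14 + 332.93 + 8360.23 + 82.58 = 43167.88
Import duty = 43167.88 × 7% = 3021.75
Buyer bears (B): 332.93 + 8360.23 + 82.58 + 395.08 + 351.48 + 373.47 = 9895.77
Landed cost (B) = invoice 34392.14 + 9895.77 + duty 3021.75 = 47309.66
Difference = |46174.06 − 47309.66| = 1135.60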